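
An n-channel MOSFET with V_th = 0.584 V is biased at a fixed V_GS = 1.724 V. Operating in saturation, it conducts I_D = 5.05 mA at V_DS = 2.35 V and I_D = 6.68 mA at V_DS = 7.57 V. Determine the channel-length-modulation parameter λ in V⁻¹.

With V_GS fixed, I_D ∝ (1 + λ V_DS) in saturation, so I_D2/I_D1 = (1 + λ V_DS2)/(1 + λ V_DS1).
6.68/5.05 = 1.323 = (1 + 7.57 λ)/(1 + 2.35 λ).
Solving: λ (I_D1 V_DS2 − I_D2 V_DS1) = I_D2 − I_D1, so λ = (6.68 − 5.05) / (5.05 × 7.57 − 6.68 × 2.35) = 1.63 / 22.5 = 0.0723 V⁻¹.

λ = 0.0723 V⁻¹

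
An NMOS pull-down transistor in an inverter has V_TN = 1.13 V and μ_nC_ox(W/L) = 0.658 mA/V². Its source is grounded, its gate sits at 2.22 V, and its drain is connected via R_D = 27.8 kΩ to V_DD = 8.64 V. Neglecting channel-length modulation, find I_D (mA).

V_GS = V_G = 2.22 V, so V_ov = 2.22 − 1.13 = 1.09 V.
Assume saturation: I_D = ½ k_n V_ov² = 0.5 × 0.658 × 1.09² = 0.391 mA, giving V_DS = V_DD − I_D R_D = 8.64 − 0.391 × 27.8 = -2.23 V.
But -2.23 V < V_ov = 1.09 V, so the device is actually in triode.
In triode I_D = k_n[V_ov V_DS − ½ V_DS²] and I_D = (V_DD − V_DS)/R_D. Equating: 9.15 V_DS² − 20.94 V_DS + 8.64 = 0, giving V_DS = 0.54 V (the root below V_ov).
I_D = (8.64 − 0.54) / 27.8 = 0.291 mA.

I_D = 0.291 mA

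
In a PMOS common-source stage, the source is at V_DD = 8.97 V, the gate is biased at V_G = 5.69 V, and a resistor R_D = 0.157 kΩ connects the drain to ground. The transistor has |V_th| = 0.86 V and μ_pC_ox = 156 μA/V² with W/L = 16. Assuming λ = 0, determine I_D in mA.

V_SG = V_DD − V_G = 8.97 − 5.69 = 3.28 V, so V_ov = 3.28 − 0.86 = 2.42 V.
k_p = μ_pC_ox · (W/L) = 2.496 mA/V².
Assume saturation: I_D = ½ k_p V_ov² = 0.5 × 2.496 × 2.42² = 7.31 mA, giving V_SD = V_DD − I_D R_D = 8.97 − 7.31 × 0.157 = 7.82 V.
V_SD = 7.82 V ≥ V_ov = 2.42 V, confirming saturation.

I_D = 7.31 mA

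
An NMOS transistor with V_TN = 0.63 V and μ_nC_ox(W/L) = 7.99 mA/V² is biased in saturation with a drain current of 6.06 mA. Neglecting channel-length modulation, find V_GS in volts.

In saturation I_D = ½ k_n (V_GS − V_TN)², so V_GS − V_TN = √(2 I_D / k_n) = √(2 × 6.06 / 7.99) = 1.23 V.
V_GS = 0.63 + 1.23 = 1.86 V.

V_GS = 1.86 V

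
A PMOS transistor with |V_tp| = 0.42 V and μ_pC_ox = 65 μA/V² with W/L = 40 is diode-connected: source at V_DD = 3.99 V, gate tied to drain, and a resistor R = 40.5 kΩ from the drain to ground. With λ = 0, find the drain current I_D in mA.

I_D = 0.0819 mA

With gate tied to drain, V_SG = V_SD ≥ V_SG − |V_tp|, so the device is in saturation.
k_p = μ_pC_ox · (W/L) = 2.6 mA/V².
KCL at the drain: ½ k_p (V_SG − |V_tp|)² = (V_DD − V_SG)/R.
Let x = V_SG − 0.42. Then 52.6 x² + x − 3.57 = 0, giving x = 0.251 V (positive root), so V_SG = 0.671 V.
I_D = (V_DD − V_SG)/R = (3.99 − 0.671) / 40.5 = 0.0819 mA.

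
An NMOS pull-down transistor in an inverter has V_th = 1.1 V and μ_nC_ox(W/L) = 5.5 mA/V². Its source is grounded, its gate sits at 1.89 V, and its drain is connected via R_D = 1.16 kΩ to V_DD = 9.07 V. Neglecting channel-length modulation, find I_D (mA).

V_GS = V_G = 1.89 V, so V_ov = 1.89 − 1.1 = 0.79 V.
Assume saturation: I_D = ½ k_n V_ov² = 0.5 × 5.5 × 0.79² = 1.72 mA, giving V_DS = V_DD − I_D R_D = 9.07 − 1.72 × 1.16 = 7.08 V.
V_DS = 7.08 V ≥ V_ov = 0.79 V, confirming saturation.

I_D = 1.72 mA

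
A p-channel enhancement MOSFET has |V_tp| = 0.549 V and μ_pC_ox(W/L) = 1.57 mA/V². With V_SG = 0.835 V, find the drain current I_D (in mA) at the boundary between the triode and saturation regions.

I_D = 0.0642 mA

At the boundary V_SD = V_ov = V_SG − |V_tp| = 0.835 − 0.549 = 0.286 V.
I_D = ½ k_p V_ov² = 0.5 × 1.57 × 0.286² = 0.0642 mA.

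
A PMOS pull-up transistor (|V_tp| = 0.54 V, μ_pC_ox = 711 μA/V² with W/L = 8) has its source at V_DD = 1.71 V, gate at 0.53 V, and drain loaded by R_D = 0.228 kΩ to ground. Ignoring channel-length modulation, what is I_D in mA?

I_D = 1.16 mA

V_SG = V_DD − V_G = 1.71 − 0.53 = 1.18 V, so V_ov = 1.18 − 0.54 = 0.64 V.
k_p = μ_pC_ox · (W/L) = 5.688 mA/V².
Assume saturation: I_D = ½ k_p V_ov² = 0.5 × 5.688 × 0.64² = 1.16 mA, giving V_SD = V_DD − I_D R_D = 1.71 − 1.16 × 0.228 = 1.44 V.
V_SD = 1.44 V ≥ V_ov = 0.64 V, confirming saturation.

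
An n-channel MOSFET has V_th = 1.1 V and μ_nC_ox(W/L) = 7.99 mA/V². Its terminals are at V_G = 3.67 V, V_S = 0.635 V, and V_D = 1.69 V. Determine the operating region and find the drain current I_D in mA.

Triode; I_D = 11.9 mA

V_GS = V_G − V_S = 3.67 − 0.635 = 3.04 V; V_DS = V_D − V_S = 1.69 − 0.635 = 1.05 V.
V_ov = V_GS − V_th = 3.04 − 1.1 = 1.94 V.
Since V_DS = 1.05 V < V_ov = 1.94 V, the device is in the triode region.
I_D = k_n [V_ov · V_DS − ½ V_DS²] = 7.99 × [1.94 × 1.05 − 0.5 × 1.05²] = 11.9 mA.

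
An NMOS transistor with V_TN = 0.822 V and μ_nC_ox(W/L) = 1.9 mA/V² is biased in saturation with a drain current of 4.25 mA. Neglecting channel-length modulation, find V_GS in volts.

V_GS = 2.94 V

In saturation I_D = ½ k_n (V_GS − V_TN)², so V_GS − V_TN = √(2 I_D / k_n) = √(2 × 4.25 / 1.9) = 2.12 V.
V_GS = 0.822 + 2.12 = 2.94 V.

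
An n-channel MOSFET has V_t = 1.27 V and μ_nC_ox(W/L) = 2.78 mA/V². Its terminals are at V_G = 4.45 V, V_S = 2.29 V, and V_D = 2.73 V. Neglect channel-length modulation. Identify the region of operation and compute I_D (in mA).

Triode; I_D = 0.820 mA

V_GS = V_G − V_S = 4.45 − 2.29 = 2.16 V; V_DS = V_D − V_S = 2.73 − 2.29 = 0.44 V.
V_ov = V_GS − V_t = 2.16 − 1.27 = 0.89 V.
Since V_DS = 0.44 V < V_ov = 0.89 V, the device is in the triode region.
I_D = k_n [V_ov · V_DS − ½ V_DS²] = 2.78 × [0.89 × 0.44 − 0.5 × 0.44²] = 0.82 mA.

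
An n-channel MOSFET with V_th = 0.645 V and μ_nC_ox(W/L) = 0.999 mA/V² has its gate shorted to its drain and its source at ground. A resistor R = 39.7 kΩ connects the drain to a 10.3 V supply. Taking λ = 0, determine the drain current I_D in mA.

With gate tied to drain, V_GS = V_DS ≥ V_GS − V_th, so the device is in saturation.
KCL at the drain: ½ k_n (V_GS − V_th)² = (V_DD − V_GS)/R.
Let x = V_GS − 0.645. Then 19.8 x² + x − 9.655 = 0, giving x = 0.673 V (positive root), so V_GS = 1.32 V.
I_D = (V_DD − V_GS)/R = (10.3 − 1.32) / 39.7 = 0.226 mA.

I_D = 0.226 mA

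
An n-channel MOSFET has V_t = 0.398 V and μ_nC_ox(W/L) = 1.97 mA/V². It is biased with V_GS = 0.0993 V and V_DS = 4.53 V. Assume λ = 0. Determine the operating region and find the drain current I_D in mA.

Cutoff; I_D = 0 mA

V_GS = 0.0993 V < V_t = 0.398 V, so the transistor is in cutoff.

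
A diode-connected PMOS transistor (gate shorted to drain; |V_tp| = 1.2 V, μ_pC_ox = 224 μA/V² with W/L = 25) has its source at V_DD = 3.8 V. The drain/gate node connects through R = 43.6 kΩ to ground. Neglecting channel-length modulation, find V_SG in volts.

V_SG = 1.34 V

With gate tied to drain, V_SG = V_SD ≥ V_SG − |V_tp|, so the device is in saturation.
k_p = μ_pC_ox · (W/L) = 5.6 mA/V².
KCL at the drain: ½ k_p (V_SG − |V_tp|)² = (V_DD − V_SG)/R.
Let x = V_SG − 1.2. Then 122 x² + x − 2.6 = 0, giving x = 0.142 V (positive root), so V_SG = 1.34 V.
I_D = (V_DD − V_SG)/R = (3.8 − 1.34) / 43.6 = 0.0564 mA.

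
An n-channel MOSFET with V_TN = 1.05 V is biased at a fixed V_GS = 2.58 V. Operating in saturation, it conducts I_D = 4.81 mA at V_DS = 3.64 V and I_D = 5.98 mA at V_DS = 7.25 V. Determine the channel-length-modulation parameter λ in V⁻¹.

λ = 0.0893 V⁻¹

With V_GS fixed, I_D ∝ (1 + λ V_DS) in saturation, so I_D2/I_D1 = (1 + λ V_DS2)/(1 + λ V_DS1).
5.98/4.81 = 1.243 = (1 + 7.25 λ)/(1 + 3.64 λ).
Solving: λ (I_D1 V_DS2 − I_D2 V_DS1) = I_D2 − I_D1, so λ = (5.98 − 4.81) / (4.81 × 7.25 − 5.98 × 3.64) = 1.17 / 13.1 = 0.0893 V⁻¹.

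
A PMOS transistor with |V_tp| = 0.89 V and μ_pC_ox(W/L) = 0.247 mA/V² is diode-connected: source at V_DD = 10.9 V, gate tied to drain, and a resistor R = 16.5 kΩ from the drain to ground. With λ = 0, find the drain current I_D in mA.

I_D = 0.486 mA

With gate tied to drain, V_SG = V_SD ≥ V_SG − |V_tp|, so the device is in saturation.
KCL at the drain: ½ k_p (V_SG − |V_tp|)² = (V_DD − V_SG)/R.
Let x = V_SG − 0.89. Then 2.04 x² + x − 10.01 = 0, giving x = 1.98 V (positive root), so V_SG = 2.87 V.
I_D = (V_DD − V_SG)/R = (10.9 − 2.87) / 16.5 = 0.486 mA.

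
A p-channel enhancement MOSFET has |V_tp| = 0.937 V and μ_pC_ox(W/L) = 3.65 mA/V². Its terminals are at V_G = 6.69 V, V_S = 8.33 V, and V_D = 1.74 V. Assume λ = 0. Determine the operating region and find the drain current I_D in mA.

Saturation; I_D = 0.902 mA

V_SG = V_S − V_G = 8.33 − 6.69 = 1.64 V; V_SD = V_S − V_D = 8.33 − 1.74 = 6.59 V.
V_ov = V_SG − |V_tp| = 1.64 − 0.937 = 0.703 V.
Since V_SD = 6.59 V ≥ V_ov = 0.703 V, the device is in saturation.
I_D = ½ k_p V_ov² = 0.5 × 3.65 × 0.703² = 0.902 mA.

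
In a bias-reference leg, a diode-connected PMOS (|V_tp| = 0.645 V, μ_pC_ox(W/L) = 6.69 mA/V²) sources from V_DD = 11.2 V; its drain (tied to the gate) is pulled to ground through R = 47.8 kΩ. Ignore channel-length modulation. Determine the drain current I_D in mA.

With gate tied to drain, V_SG = V_SD ≥ V_SG − |V_tp|, so the device is in saturation.
KCL at the drain: ½ k_p (V_SG − |V_tp|)² = (V_DD − V_SG)/R.
Let x = V_SG − 0.645. Then 160 x² + x − 10.55 = 0, giving x = 0.254 V (positive root), so V_SG = 0.899 V.
I_D = (V_DD − V_SG)/R = (11.2 − 0.899) / 47.8 = 0.216 mA.

I_D = 0.216 mA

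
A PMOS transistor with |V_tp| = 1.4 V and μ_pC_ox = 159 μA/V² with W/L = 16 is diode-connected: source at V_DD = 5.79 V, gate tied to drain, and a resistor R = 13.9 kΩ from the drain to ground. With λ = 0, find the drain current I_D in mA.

With gate tied to drain, V_SG = V_SD ≥ V_SG − |V_tp|, so the device is in saturation.
k_p = μ_pC_ox · (W/L) = 2.544 mA/V².
KCL at the drain: ½ k_p (V_SG − |V_tp|)² = (V_DD − V_SG)/R.
Let x = V_SG − 1.4. Then 17.7 x² + x − 4.39 = 0, giving x = 0.471 V (positive root), so V_SG = 1.87 V.
I_D = (V_DD − V_SG)/R = (5.79 − 1.87) / 13.9 = 0.282 mA.

I_D = 0.282 mA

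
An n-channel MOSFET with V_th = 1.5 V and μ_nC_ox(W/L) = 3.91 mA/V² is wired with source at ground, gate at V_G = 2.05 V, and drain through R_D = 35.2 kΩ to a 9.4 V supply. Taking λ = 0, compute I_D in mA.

I_D = 0.263 mA

V_GS = V_G = 2.05 V, so V_ov = 2.05 − 1.5 = 0.55 V.
Assume saturation: I_D = ½ k_n V_ov² = 0.5 × 3.91 × 0.55² = 0.591 mA, giving V_DS = V_DD − I_D R_D = 9.4 − 0.591 × 35.2 = -11.4 V.
But -11.4 V < V_ov = 0.55 V, so the device is actually in triode.
In triode I_D = k_n[V_ov V_DS − ½ V_DS²] and I_D = (V_DD − V_DS)/R_D. Equating: 68.8 V_DS² − 76.7 V_DS + 9.4 = 0, giving V_DS = 0.14 V (the root below V_ov).
I_D = (9.4 − 0.14) / 35.2 = 0.263 mA.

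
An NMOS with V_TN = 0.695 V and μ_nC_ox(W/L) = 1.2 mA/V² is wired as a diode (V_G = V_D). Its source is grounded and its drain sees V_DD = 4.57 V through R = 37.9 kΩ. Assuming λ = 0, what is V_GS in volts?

With gate tied to drain, V_GS = V_DS ≥ V_GS − V_TN, so the device is in saturation.
KCL at the drain: ½ k_n (V_GS − V_TN)² = (V_DD − V_GS)/R.
Let x = V_GS − 0.695. Then 22.7 x² + x − 3.875 = 0, giving x = 0.391 V (positive root), so V_GS = 1.09 V.
I_D = (V_DD − V_GS)/R = (4.57 − 1.09) / 37.9 = 0.0919 mA.

V_GS = 1.09 V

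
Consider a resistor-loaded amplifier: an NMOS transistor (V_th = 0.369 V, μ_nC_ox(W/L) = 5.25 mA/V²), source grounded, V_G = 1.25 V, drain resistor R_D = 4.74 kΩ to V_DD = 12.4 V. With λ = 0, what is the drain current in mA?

V_GS = V_G = 1.25 V, so V_ov = 1.25 − 0.369 = 0.881 V.
Assume saturation: I_D = ½ k_n V_ov² = 0.5 × 5.25 × 0.881² = 2.04 mA, giving V_DS = V_DD − I_D R_D = 12.4 − 2.04 × 4.74 = 2.74 V.
V_DS = 2.74 V ≥ V_ov = 0.881 V, confirming saturation.

I_D = 2.04 mA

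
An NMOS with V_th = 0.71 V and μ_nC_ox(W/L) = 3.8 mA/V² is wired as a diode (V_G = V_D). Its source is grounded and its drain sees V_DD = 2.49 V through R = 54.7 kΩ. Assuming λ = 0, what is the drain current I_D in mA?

With gate tied to drain, V_GS = V_DS ≥ V_GS − V_th, so the device is in saturation.
KCL at the drain: ½ k_n (V_GS − V_th)² = (V_DD − V_GS)/R.
Let x = V_GS − 0.71. Then 104 x² + x − 1.78 = 0, giving x = 0.126 V (positive root), so V_GS = 0.836 V.
I_D = (V_DD − V_GS)/R = (2.49 − 0.836) / 54.7 = 0.0302 mA.

I_D = 0.0302 mA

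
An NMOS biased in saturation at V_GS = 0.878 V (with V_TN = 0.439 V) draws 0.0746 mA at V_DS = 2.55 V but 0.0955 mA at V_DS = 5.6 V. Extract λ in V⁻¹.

λ = 0.120 V⁻¹

With V_GS fixed, I_D ∝ (1 + λ V_DS) in saturation, so I_D2/I_D1 = (1 + λ V_DS2)/(1 + λ V_DS1).
0.0955/0.0746 = 1.28 = (1 + 5.6 λ)/(1 + 2.55 λ).
Solving: λ (I_D1 V_DS2 − I_D2 V_DS1) = I_D2 − I_D1, so λ = (0.0955 − 0.0746) / (0.0746 × 5.6 − 0.0955 × 2.55) = 0.0209 / 0.174 = 0.12 V⁻¹.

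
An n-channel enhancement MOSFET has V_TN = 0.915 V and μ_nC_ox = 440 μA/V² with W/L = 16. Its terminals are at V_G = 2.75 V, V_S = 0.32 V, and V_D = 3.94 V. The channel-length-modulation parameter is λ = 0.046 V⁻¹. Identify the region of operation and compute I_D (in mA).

Saturation; I_D = 9.42 mA

V_GS = V_G − V_S = 2.75 − 0.32 = 2.43 V; V_DS = V_D − V_S = 3.94 − 0.32 = 3.62 V.
k_n = μ_nC_ox · (W/L) = 7.04 mA/V².
V_ov = V_GS − V_TN = 2.43 − 0.915 = 1.52 V.
Since V_DS = 3.62 V ≥ V_ov = 1.52 V, the device is in saturation.
I_D = ½ k_n V_ov² (1 + λ V_DS) = 0.5 × 7.04 × 1.52² × (1 + 0.046 × 3.62) = 9.42 mA.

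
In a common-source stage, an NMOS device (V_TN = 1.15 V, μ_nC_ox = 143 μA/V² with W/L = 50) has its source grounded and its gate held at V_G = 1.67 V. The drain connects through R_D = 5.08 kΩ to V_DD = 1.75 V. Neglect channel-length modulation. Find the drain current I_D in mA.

I_D = 0.325 mA

V_GS = V_G = 1.67 V, so V_ov = 1.67 − 1.15 = 0.52 V.
k_n = μ_nC_ox · (W/L) = 7.15 mA/V².
Assume saturation: I_D = ½ k_n V_ov² = 0.5 × 7.15 × 0.52² = 0.967 mA, giving V_DS = V_DD − I_D R_D = 1.75 − 0.967 × 5.08 = -3.16 V.
But -3.16 V < V_ov = 0.52 V, so the device is actually in triode.
In triode I_D = k_n[V_ov V_DS − ½ V_DS²] and I_D = (V_DD − V_DS)/R_D. Equating: 18.2 V_DS² − 19.89 V_DS + 1.75 = 0, giving V_DS = 0.0965 V (the root below V_ov).
I_D = (1.75 − 0.0965) / 5.08 = 0.325 mA.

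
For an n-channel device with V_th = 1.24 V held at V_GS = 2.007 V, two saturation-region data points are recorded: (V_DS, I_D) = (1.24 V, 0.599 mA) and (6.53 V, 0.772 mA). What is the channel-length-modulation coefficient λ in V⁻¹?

With V_GS fixed, I_D ∝ (1 + λ V_DS) in saturation, so I_D2/I_D1 = (1 + λ V_DS2)/(1 + λ V_DS1).
0.772/0.599 = 1.289 = (1 + 6.53 λ)/(1 + 1.24 λ).
Solving: λ (I_D1 V_DS2 − I_D2 V_DS1) = I_D2 − I_D1, so λ = (0.772 − 0.599) / (0.599 × 6.53 − 0.772 × 1.24) = 0.173 / 2.95 = 0.0586 V⁻¹.

λ = 0.0586 V⁻¹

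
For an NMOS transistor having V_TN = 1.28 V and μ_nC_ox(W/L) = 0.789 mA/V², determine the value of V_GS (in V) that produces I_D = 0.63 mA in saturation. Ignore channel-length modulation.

V_GS = 2.54 V

In saturation I_D = ½ k_n (V_GS − V_TN)², so V_GS − V_TN = √(2 I_D / k_n) = √(2 × 0.63 / 0.789) = 1.26 V.
V_GS = 1.28 + 1.26 = 2.54 V.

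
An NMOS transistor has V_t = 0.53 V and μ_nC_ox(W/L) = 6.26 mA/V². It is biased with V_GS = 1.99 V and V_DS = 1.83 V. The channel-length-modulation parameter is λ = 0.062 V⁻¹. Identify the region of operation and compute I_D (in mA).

Saturation; I_D = 7.43 mA

V_ov = V_GS − V_t = 1.99 − 0.53 = 1.46 V.
Since V_DS = 1.83 V ≥ V_ov = 1.46 V, the device is in saturation.
I_D = ½ k_n V_ov² (1 + λ V_DS) = 0.5 × 6.26 × 1.46² × (1 + 0.062 × 1.83) = 7.43 mA.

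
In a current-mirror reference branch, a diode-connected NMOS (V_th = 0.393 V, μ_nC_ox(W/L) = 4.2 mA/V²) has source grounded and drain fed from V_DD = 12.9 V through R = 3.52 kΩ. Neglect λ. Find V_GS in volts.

V_GS = 1.63 V

With gate tied to drain, V_GS = V_DS ≥ V_GS − V_th, so the device is in saturation.
KCL at the drain: ½ k_n (V_GS − V_th)² = (V_DD − V_GS)/R.
Let x = V_GS − 0.393. Then 7.39 x² + x − 12.51 = 0, giving x = 1.23 V (positive root), so V_GS = 1.63 V.
I_D = (V_DD − V_GS)/R = (12.9 − 1.63) / 3.52 = 3.2 mA.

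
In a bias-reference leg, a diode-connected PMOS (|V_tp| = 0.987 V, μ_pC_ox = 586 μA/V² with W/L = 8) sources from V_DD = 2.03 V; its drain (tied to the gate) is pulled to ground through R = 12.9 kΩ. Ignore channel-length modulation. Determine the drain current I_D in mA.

I_D = 0.0677 mA

With gate tied to drain, V_SG = V_SD ≥ V_SG − |V_tp|, so the device is in saturation.
k_p = μ_pC_ox · (W/L) = 4.688 mA/V².
KCL at the drain: ½ k_p (V_SG − |V_tp|)² = (V_DD − V_SG)/R.
Let x = V_SG − 0.987. Then 30.2 x² + x − 1.043 = 0, giving x = 0.17 V (positive root), so V_SG = 1.16 V.
I_D = (V_DD − V_SG)/R = (2.03 − 1.16) / 12.9 = 0.0677 mA.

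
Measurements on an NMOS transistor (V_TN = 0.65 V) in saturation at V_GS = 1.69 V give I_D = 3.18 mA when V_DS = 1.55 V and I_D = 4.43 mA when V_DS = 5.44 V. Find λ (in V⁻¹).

With V_GS fixed, I_D ∝ (1 + λ V_DS) in saturation, so I_D2/I_D1 = (1 + λ V_DS2)/(1 + λ V_DS1).
4.43/3.18 = 1.393 = (1 + 5.44 λ)/(1 + 1.55 λ).
Solving: λ (I_D1 V_DS2 − I_D2 V_DS1) = I_D2 − I_D1, so λ = (4.43 − 3.18) / (3.18 × 5.44 − 4.43 × 1.55) = 1.25 / 10.4 = 0.12 V⁻¹.

λ = 0.120 V⁻¹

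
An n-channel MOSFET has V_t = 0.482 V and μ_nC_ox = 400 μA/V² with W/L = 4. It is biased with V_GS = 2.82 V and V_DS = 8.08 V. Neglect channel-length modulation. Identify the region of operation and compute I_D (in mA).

Saturation; I_D = 4.37 mA

k_n = μ_nC_ox · (W/L) = 1.6 mA/V².
V_ov = V_GS − V_t = 2.82 − 0.482 = 2.34 V.
Since V_DS = 8.08 V ≥ V_ov = 2.34 V, the device is in saturation.
I_D = ½ k_n V_ov² = 0.5 × 1.6 × 2.34² = 4.37 mA.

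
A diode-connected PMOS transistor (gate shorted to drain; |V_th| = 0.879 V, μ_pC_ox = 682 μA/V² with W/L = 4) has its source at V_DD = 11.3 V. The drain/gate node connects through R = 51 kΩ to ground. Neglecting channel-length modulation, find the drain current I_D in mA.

With gate tied to drain, V_SG = V_SD ≥ V_SG − |V_th|, so the device is in saturation.
k_p = μ_pC_ox · (W/L) = 2.728 mA/V².
KCL at the drain: ½ k_p (V_SG − |V_th|)² = (V_DD − V_SG)/R.
Let x = V_SG − 0.879. Then 69.6 x² + x − 10.42 = 0, giving x = 0.38 V (positive root), so V_SG = 1.26 V.
I_D = (V_DD − V_SG)/R = (11.3 − 1.26) / 51 = 0.197 mA.

I_D = 0.197 mA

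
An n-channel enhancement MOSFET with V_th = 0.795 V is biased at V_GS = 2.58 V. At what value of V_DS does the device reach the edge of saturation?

V_DS,sat = 1.79 V

The boundary between triode and saturation is V_DS = V_GS − V_th = V_ov.
V_ov = 2.58 − 0.795 = 1.79 V.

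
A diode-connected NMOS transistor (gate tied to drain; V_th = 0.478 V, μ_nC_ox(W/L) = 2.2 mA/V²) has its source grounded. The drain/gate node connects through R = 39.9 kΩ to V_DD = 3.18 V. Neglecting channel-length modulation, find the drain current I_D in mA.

With gate tied to drain, V_GS = V_DS ≥ V_GS − V_th, so the device is in saturation.
KCL at the drain: ½ k_n (V_GS − V_th)² = (V_DD − V_GS)/R.
Let x = V_GS − 0.478. Then 43.9 x² + x − 2.702 = 0, giving x = 0.237 V (positive root), so V_GS = 0.715 V.
I_D = (V_DD − V_GS)/R = (3.18 − 0.715) / 39.9 = 0.0618 mA.

I_D = 0.0618 mA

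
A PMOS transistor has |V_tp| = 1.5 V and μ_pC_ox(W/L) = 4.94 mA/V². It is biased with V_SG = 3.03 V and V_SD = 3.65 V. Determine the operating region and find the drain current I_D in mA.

V_ov = V_SG − |V_tp| = 3.03 − 1.5 = 1.53 V.
Since V_SD = 3.65 V ≥ V_ov = 1.53 V, the device is in saturation.
I_D = ½ k_p V_ov² = 0.5 × 4.94 × 1.53² = 5.78 mA.

Saturation; I_D = 5.78 mA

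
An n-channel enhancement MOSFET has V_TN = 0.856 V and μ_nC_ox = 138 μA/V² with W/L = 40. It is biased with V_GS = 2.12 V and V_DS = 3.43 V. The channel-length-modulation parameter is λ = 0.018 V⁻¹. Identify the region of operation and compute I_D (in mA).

k_n = μ_nC_ox · (W/L) = 5.52 mA/V².
V_ov = V_GS − V_TN = 2.12 − 0.856 = 1.26 V.
Since V_DS = 3.43 V ≥ V_ov = 1.26 V, the device is in saturation.
I_D = ½ k_n V_ov² (1 + λ V_DS) = 0.5 × 5.52 × 1.26² × (1 + 0.018 × 3.43) = 4.68 mA.

Saturation; I_D = 4.68 mA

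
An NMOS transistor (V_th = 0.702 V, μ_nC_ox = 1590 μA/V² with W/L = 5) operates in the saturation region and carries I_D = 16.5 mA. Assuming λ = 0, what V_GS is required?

k_n = μ_nC_ox · (W/L) = 7.95 mA/V².
In saturation I_D = ½ k_n (V_GS − V_th)², so V_GS − V_th = √(2 I_D / k_n) = √(2 × 16.5 / 7.95) = 2.04 V.
V_GS = 0.702 + 2.04 = 2.74 V.

V_GS = 2.74 V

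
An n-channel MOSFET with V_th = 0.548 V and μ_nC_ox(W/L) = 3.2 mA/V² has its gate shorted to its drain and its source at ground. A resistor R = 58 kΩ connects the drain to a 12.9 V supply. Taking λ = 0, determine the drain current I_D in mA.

With gate tied to drain, V_GS = V_DS ≥ V_GS − V_th, so the device is in saturation.
KCL at the drain: ½ k_n (V_GS − V_th)² = (V_DD − V_GS)/R.
Let x = V_GS − 0.548. Then 92.8 x² + x − 12.35 = 0, giving x = 0.359 V (positive root), so V_GS = 0.907 V.
I_D = (V_DD − V_GS)/R = (12.9 − 0.907) / 58 = 0.207 mA.

I_D = 0.207 mA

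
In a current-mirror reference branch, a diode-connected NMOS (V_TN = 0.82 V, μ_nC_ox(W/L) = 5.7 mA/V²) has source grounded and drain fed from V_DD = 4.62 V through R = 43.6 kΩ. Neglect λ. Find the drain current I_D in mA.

I_D = 0.0832 mA

With gate tied to drain, V_GS = V_DS ≥ V_GS − V_TN, so the device is in saturation.
KCL at the drain: ½ k_n (V_GS − V_TN)² = (V_DD − V_GS)/R.
Let x = V_GS − 0.82. Then 124 x² + x − 3.8 = 0, giving x = 0.171 V (positive root), so V_GS = 0.991 V.
I_D = (V_DD − V_GS)/R = (4.62 − 0.991) / 43.6 = 0.0832 mA.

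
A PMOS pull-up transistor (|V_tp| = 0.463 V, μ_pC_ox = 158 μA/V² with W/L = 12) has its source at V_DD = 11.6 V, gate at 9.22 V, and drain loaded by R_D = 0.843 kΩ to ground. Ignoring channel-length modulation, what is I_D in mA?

V_SG = V_DD − V_G = 11.6 − 9.22 = 2.38 V, so V_ov = 2.38 − 0.463 = 1.92 V.
k_p = μ_pC_ox · (W/L) = 1.896 mA/V².
Assume saturation: I_D = ½ k_p V_ov² = 0.5 × 1.896 × 1.92² = 3.48 mA, giving V_SD = V_DD − I_D R_D = 11.6 − 3.48 × 0.843 = 8.66 V.
V_SD = 8.66 V ≥ V_ov = 1.92 V, confirming saturation.

I_D = 3.48 mA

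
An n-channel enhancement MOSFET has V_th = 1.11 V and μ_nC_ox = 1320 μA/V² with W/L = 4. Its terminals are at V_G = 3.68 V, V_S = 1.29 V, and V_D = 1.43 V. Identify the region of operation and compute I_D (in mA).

V_GS = V_G − V_S = 3.68 − 1.29 = 2.39 V; V_DS = V_D − V_S = 1.43 − 1.29 = 0.14 V.
k_n = μ_nC_ox · (W/L) = 5.28 mA/V².
V_ov = V_GS − V_th = 2.39 − 1.11 = 1.28 V.
Since V_DS = 0.14 V < V_ov = 1.28 V, the device is in the triode region.
I_D = k_n [V_ov · V_DS − ½ V_DS²] = 5.28 × [1.28 × 0.14 − 0.5 × 0.14²] = 0.894 mA.

Triode; I_D = 0.894 mA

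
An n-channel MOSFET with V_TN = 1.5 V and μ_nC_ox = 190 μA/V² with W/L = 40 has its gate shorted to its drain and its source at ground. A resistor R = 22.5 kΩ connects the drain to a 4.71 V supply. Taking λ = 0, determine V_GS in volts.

With gate tied to drain, V_GS = V_DS ≥ V_GS − V_TN, so the device is in saturation.
k_n = μ_nC_ox · (W/L) = 7.6 mA/V².
KCL at the drain: ½ k_n (V_GS − V_TN)² = (V_DD − V_GS)/R.
Let x = V_GS − 1.5. Then 85.5 x² + x − 3.21 = 0, giving x = 0.188 V (positive root), so V_GS = 1.69 V.
I_D = (V_DD − V_GS)/R = (4.71 − 1.69) / 22.5 = 0.134 mA.

V_GS = 1.69 V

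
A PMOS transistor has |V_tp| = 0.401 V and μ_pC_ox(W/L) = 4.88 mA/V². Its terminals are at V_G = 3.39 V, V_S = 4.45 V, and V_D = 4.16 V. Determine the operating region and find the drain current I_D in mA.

Triode; I_D = 0.727 mA

V_SG = V_S − V_G = 4.45 − 3.39 = 1.06 V; V_SD = V_S − V_D = 4.45 − 4.16 = 0.29 V.
V_ov = V_SG − |V_tp| = 1.06 − 0.401 = 0.659 V.
Since V_SD = 0.29 V < V_ov = 0.659 V, the device is in the triode region.
I_D = k_p [V_ov · V_SD − ½ V_SD²] = 4.88 × [0.659 × 0.29 − 0.5 × 0.29²] = 0.727 mA.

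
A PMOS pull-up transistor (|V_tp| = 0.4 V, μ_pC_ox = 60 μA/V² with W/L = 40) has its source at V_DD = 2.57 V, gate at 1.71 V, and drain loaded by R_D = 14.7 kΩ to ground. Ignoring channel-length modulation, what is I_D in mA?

V_SG = V_DD − V_G = 2.57 − 1.71 = 0.86 V, so V_ov = 0.86 − 0.4 = 0.46 V.
k_p = μ_pC_ox · (W/L) = 2.4 mA/V².
Assume saturation: I_D = ½ k_p V_ov² = 0.5 × 2.4 × 0.46² = 0.254 mA, giving V_SD = V_DD − I_D R_D = 2.57 − 0.254 × 14.7 = -1.16 V.
But -1.16 V < V_ov = 0.46 V, so the device is actually in triode.
In triode I_D = k_p[V_ov V_SD − ½ V_SD²] and I_D = (V_DD − V_SD)/R_D. Equating: 17.6 V_SD² − 17.23 V_SD + 2.57 = 0, giving V_SD = 0.184 V (the root below V_ov).
I_D = (2.57 − 0.184) / 14.7 = 0.162 mA.

I_D = 0.162 mA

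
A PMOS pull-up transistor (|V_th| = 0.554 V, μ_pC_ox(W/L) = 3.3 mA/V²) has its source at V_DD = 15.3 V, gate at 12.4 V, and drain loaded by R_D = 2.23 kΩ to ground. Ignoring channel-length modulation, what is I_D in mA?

V_SG = V_DD − V_G = 15.3 − 12.4 = 2.9 V, so V_ov = 2.9 − 0.554 = 2.35 V.
Assume saturation: I_D = ½ k_p V_ov² = 0.5 × 3.3 × 2.35² = 9.08 mA, giving V_SD = V_DD − I_D R_D = 15.3 − 9.08 × 2.23 = -4.95 V.
But -4.95 V < V_ov = 2.35 V, so the device is actually in triode.
In triode I_D = k_p[V_ov V_SD − ½ V_SD²] and I_D = (V_DD − V_SD)/R_D. Equating: 3.68 V_SD² − 18.26 V_SD + 15.3 = 0, giving V_SD = 1.07 V (the root below V_ov).
I_D = (15.3 − 1.07) / 2.23 = 6.38 mA.

I_D = 6.38 mA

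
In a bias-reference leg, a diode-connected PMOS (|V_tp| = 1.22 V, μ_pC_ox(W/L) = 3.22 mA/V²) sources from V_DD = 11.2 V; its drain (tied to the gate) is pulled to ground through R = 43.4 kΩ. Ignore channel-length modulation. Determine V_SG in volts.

With gate tied to drain, V_SG = V_SD ≥ V_SG − |V_tp|, so the device is in saturation.
KCL at the drain: ½ k_p (V_SG − |V_tp|)² = (V_DD − V_SG)/R.
Let x = V_SG − 1.22. Then 69.9 x² + x − 9.98 = 0, giving x = 0.371 V (positive root), so V_SG = 1.59 V.
I_D = (V_DD − V_SG)/R = (11.2 − 1.59) / 43.4 = 0.221 mA.

V_SG = 1.59 V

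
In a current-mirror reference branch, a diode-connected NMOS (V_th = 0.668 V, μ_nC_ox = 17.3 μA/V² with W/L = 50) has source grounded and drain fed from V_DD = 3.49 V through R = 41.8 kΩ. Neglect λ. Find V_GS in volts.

With gate tied to drain, V_GS = V_DS ≥ V_GS − V_th, so the device is in saturation.
k_n = μ_nC_ox · (W/L) = 0.865 mA/V².
KCL at the drain: ½ k_n (V_GS − V_th)² = (V_DD − V_GS)/R.
Let x = V_GS − 0.668. Then 18.1 x² + x − 2.822 = 0, giving x = 0.368 V (positive root), so V_GS = 1.04 V.
I_D = (V_DD − V_GS)/R = (3.49 − 1.04) / 41.8 = 0.0587 mA.

V_GS = 1.04 V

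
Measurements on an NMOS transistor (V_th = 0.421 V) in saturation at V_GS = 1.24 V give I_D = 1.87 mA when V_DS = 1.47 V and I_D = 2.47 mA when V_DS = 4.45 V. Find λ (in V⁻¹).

λ = 0.128 V⁻¹

With V_GS fixed, I_D ∝ (1 + λ V_DS) in saturation, so I_D2/I_D1 = (1 + λ V_DS2)/(1 + λ V_DS1).
2.47/1.87 = 1.321 = (1 + 4.45 λ)/(1 + 1.47 λ).
Solving: λ (I_D1 V_DS2 − I_D2 V_DS1) = I_D2 − I_D1, so λ = (2.47 − 1.87) / (1.87 × 4.45 − 2.47 × 1.47) = 0.6 / 4.69 = 0.128 V⁻¹.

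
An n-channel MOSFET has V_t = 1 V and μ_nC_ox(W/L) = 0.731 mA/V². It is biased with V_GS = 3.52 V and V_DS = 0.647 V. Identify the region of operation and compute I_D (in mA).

Triode; I_D = 1.04 mA

V_ov = V_GS − V_t = 3.52 − 1 = 2.52 V.
Since V_DS = 0.647 V < V_ov = 2.52 V, the device is in the triode region.
I_D = k_n [V_ov · V_DS − ½ V_DS²] = 0.731 × [2.52 × 0.647 − 0.5 × 0.647²] = 1.04 mA.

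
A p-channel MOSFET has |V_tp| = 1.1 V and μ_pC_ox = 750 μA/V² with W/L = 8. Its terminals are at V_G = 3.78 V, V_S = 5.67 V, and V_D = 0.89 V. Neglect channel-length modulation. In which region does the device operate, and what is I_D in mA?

Saturation; I_D = 1.87 mA

V_SG = V_S − V_G = 5.67 − 3.78 = 1.89 V; V_SD = V_S − V_D = 5.67 − 0.89 = 4.78 V.
k_p = μ_pC_ox · (W/L) = 6 mA/V².
V_ov = V_SG − |V_tp| = 1.89 − 1.1 = 0.79 V.
Since V_SD = 4.78 V ≥ V_ov = 0.79 V, the device is in saturation.
I_D = ½ k_p V_ov² = 0.5 × 6 × 0.79² = 1.87 mA.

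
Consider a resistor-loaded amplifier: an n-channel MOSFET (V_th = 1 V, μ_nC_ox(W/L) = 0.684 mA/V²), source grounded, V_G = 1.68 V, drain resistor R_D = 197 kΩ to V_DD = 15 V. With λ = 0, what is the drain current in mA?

V_GS = V_G = 1.68 V, so V_ov = 1.68 − 1 = 0.68 V.
Assume saturation: I_D = ½ k_n V_ov² = 0.5 × 0.684 × 0.68² = 0.158 mA, giving V_DS = V_DD − I_D R_D = 15 − 0.158 × 197 = -16.2 V.
But -16.2 V < V_ov = 0.68 V, so the device is actually in triode.
In triode I_D = k_n[V_ov V_DS − ½ V_DS²] and I_D = (V_DD − V_DS)/R_D. Equating: 67.4 V_DS² − 92.63 V_DS + 15 = 0, giving V_DS = 0.188 V (the root below V_ov).
I_D = (15 − 0.188) / 197 = 0.0752 mA.

I_D = 0.0752 mA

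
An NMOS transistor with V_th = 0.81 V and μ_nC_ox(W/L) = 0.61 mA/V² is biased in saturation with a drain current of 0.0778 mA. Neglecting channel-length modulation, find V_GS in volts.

V_GS = 1.32 V

In saturation I_D = ½ k_n (V_GS − V_th)², so V_GS − V_th = √(2 I_D / k_n) = √(2 × 0.0778 / 0.61) = 0.505 V.
V_GS = 0.81 + 0.505 = 1.32 V.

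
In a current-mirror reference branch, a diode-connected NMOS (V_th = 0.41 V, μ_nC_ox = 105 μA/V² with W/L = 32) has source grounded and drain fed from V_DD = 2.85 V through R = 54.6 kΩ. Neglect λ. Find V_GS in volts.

V_GS = 0.568 V

With gate tied to drain, V_GS = V_DS ≥ V_GS − V_th, so the device is in saturation.
k_n = μ_nC_ox · (W/L) = 3.36 mA/V².
KCL at the drain: ½ k_n (V_GS − V_th)² = (V_DD − V_GS)/R.
Let x = V_GS − 0.41. Then 91.7 x² + x − 2.44 = 0, giving x = 0.158 V (positive root), so V_GS = 0.568 V.
I_D = (V_DD − V_GS)/R = (2.85 − 0.568) / 54.6 = 0.0418 mA.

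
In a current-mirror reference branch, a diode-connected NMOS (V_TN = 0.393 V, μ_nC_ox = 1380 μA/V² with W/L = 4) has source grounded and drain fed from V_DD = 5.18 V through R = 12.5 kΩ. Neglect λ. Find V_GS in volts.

V_GS = 0.751 V

With gate tied to drain, V_GS = V_DS ≥ V_GS − V_TN, so the device is in saturation.
k_n = μ_nC_ox · (W/L) = 5.52 mA/V².
KCL at the drain: ½ k_n (V_GS − V_TN)² = (V_DD − V_GS)/R.
Let x = V_GS − 0.393. Then 34.5 x² + x − 4.787 = 0, giving x = 0.358 V (positive root), so V_GS = 0.751 V.
I_D = (V_DD − V_GS)/R = (5.18 − 0.751) / 12.5 = 0.354 mA.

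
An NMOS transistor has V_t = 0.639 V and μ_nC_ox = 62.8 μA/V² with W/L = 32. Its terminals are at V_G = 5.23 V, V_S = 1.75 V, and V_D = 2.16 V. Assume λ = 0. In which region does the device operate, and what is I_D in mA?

Triode; I_D = 2.17 mA

V_GS = V_G − V_S = 5.23 − 1.75 = 3.48 V; V_DS = V_D − V_S = 2.16 − 1.75 = 0.41 V.
k_n = μ_nC_ox · (W/L) = 2.01 mA/V².
V_ov = V_GS − V_t = 3.48 − 0.639 = 2.84 V.
Since V_DS = 0.41 V < V_ov = 2.84 V, the device is in the triode region.
I_D = k_n [V_ov · V_DS − ½ V_DS²] = 2.01 × [2.84 × 0.41 − 0.5 × 0.41²] = 2.17 mA.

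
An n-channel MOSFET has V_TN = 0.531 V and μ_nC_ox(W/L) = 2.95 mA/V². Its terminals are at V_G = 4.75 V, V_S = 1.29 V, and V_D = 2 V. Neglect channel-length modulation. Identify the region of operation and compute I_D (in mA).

Triode; I_D = 5.39 mA

V_GS = V_G − V_S = 4.75 − 1.29 = 3.46 V; V_DS = V_D − V_S = 2 − 1.29 = 0.71 V.
V_ov = V_GS − V_TN = 3.46 − 0.531 = 2.93 V.
Since V_DS = 0.71 V < V_ov = 2.93 V, the device is in the triode region.
I_D = k_n [V_ov · V_DS − ½ V_DS²] = 2.95 × [2.93 × 0.71 − 0.5 × 0.71²] = 5.39 mA.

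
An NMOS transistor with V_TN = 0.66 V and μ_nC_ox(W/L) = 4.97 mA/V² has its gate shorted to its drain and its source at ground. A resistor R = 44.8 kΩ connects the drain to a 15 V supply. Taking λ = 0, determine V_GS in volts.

With gate tied to drain, V_GS = V_DS ≥ V_GS − V_TN, so the device is in saturation.
KCL at the drain: ½ k_n (V_GS − V_TN)² = (V_DD − V_GS)/R.
Let x = V_GS − 0.66. Then 111 x² + x − 14.34 = 0, giving x = 0.354 V (positive root), so V_GS = 1.01 V.
I_D = (V_DD − V_GS)/R = (15 − 1.01) / 44.8 = 0.312 mA.

V_GS = 1.01 V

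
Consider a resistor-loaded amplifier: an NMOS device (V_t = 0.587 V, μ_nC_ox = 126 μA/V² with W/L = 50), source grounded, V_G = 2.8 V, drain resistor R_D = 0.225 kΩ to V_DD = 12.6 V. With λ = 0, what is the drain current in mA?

V_GS = V_G = 2.8 V, so V_ov = 2.8 − 0.587 = 2.21 V.
k_n = μ_nC_ox · (W/L) = 6.3 mA/V².
Assume saturation: I_D = ½ k_n V_ov² = 0.5 × 6.3 × 2.21² = 15.4 mA, giving V_DS = V_DD − I_D R_D = 12.6 − 15.4 × 0.225 = 9.13 V.
V_DS = 9.13 V ≥ V_ov = 2.21 V, confirming saturation.

I_D = 15.4 mA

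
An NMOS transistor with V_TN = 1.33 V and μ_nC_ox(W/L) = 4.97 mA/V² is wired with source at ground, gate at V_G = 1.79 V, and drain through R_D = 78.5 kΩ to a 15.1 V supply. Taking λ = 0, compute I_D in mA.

I_D = 0.191 mA

V_GS = V_G = 1.79 V, so V_ov = 1.79 − 1.33 = 0.46 V.
Assume saturation: I_D = ½ k_n V_ov² = 0.5 × 4.97 × 0.46² = 0.526 mA, giving V_DS = V_DD − I_D R_D = 15.1 − 0.526 × 78.5 = -26.2 V.
But -26.2 V < V_ov = 0.46 V, so the device is actually in triode.
In triode I_D = k_n[V_ov V_DS − ½ V_DS²] and I_D = (V_DD − V_DS)/R_D. Equating: 195 V_DS² − 180.5 V_DS + 15.1 = 0, giving V_DS = 0.093 V (the root below V_ov).
I_D = (15.1 − 0.093) / 78.5 = 0.191 mA.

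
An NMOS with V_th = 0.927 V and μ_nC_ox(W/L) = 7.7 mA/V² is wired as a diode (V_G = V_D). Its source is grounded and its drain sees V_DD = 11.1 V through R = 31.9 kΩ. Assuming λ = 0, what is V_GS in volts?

With gate tied to drain, V_GS = V_DS ≥ V_GS − V_th, so the device is in saturation.
KCL at the drain: ½ k_n (V_GS − V_th)² = (V_DD − V_GS)/R.
Let x = V_GS − 0.927. Then 123 x² + x − 10.17 = 0, giving x = 0.284 V (positive root), so V_GS = 1.21 V.
I_D = (V_DD − V_GS)/R = (11.1 − 1.21) / 31.9 = 0.31 mA.

V_GS = 1.21 V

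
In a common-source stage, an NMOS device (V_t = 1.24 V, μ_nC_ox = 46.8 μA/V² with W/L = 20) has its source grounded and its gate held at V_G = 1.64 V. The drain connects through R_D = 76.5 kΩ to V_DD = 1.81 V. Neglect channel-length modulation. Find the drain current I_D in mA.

I_D = 0.0228 mA

V_GS = V_G = 1.64 V, so V_ov = 1.64 − 1.24 = 0.4 V.
k_n = μ_nC_ox · (W/L) = 0.936 mA/V².
Assume saturation: I_D = ½ k_n V_ov² = 0.5 × 0.936 × 0.4² = 0.0749 mA, giving V_DS = V_DD − I_D R_D = 1.81 − 0.0749 × 76.5 = -3.92 V.
But -3.92 V < V_ov = 0.4 V, so the device is actually in triode.
In triode I_D = k_n[V_ov V_DS − ½ V_DS²] and I_D = (V_DD − V_DS)/R_D. Equating: 35.8 V_DS² − 29.64 V_DS + 1.81 = 0, giving V_DS = 0.0664 V (the root below V_ov).
I_D = (1.81 − 0.0664) / 76.5 = 0.0228 mA.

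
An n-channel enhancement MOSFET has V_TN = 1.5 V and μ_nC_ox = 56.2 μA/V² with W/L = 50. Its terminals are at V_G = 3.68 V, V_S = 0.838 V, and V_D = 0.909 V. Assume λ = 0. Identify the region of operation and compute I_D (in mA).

Triode; I_D = 0.261 mA

V_GS = V_G − V_S = 3.68 − 0.838 = 2.84 V; V_DS = V_D − V_S = 0.909 − 0.838 = 0.071 V.
k_n = μ_nC_ox · (W/L) = 2.81 mA/V².
V_ov = V_GS − V_TN = 2.84 − 1.5 = 1.34 V.
Since V_DS = 0.071 V < V_ov = 1.34 V, the device is in the triode region.
I_D = k_n [V_ov · V_DS − ½ V_DS²] = 2.81 × [1.34 × 0.071 − 0.5 × 0.071²] = 0.261 mA.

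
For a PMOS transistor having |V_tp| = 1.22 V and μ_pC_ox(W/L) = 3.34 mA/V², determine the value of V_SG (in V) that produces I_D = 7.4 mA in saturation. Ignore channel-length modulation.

V_SG = 3.33 V

In saturation I_D = ½ k_p (V_SG − |V_tp|)², so V_SG − |V_tp| = √(2 I_D / k_p) = √(2 × 7.4 / 3.34) = 2.11 V.
V_SG = 1.22 + 2.11 = 3.33 V.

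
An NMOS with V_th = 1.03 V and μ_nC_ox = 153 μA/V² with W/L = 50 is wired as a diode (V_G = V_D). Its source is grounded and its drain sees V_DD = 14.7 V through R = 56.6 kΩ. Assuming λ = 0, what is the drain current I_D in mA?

I_D = 0.237 mA

With gate tied to drain, V_GS = V_DS ≥ V_GS − V_th, so the device is in saturation.
k_n = μ_nC_ox · (W/L) = 7.65 mA/V².
KCL at the drain: ½ k_n (V_GS − V_th)² = (V_DD − V_GS)/R.
Let x = V_GS − 1.03. Then 216 x² + x − 13.67 = 0, giving x = 0.249 V (positive root), so V_GS = 1.28 V.
I_D = (V_DD − V_GS)/R = (14.7 − 1.28) / 56.6 = 0.237 mA.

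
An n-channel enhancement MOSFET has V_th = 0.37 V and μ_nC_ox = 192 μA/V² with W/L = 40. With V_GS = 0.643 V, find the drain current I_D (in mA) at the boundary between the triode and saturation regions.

I_D = 0.286 mA

At the boundary V_DS = V_ov = V_GS − V_th = 0.643 − 0.37 = 0.273 V.
k_n = μ_nC_ox · (W/L) = 7.68 mA/V².
I_D = ½ k_n V_ov² = 0.5 × 7.68 × 0.273² = 0.286 mA.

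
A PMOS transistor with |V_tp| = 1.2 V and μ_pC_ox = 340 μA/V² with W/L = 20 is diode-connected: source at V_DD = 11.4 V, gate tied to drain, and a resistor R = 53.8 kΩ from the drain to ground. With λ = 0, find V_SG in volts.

With gate tied to drain, V_SG = V_SD ≥ V_SG − |V_tp|, so the device is in saturation.
k_p = μ_pC_ox · (W/L) = 6.8 mA/V².
KCL at the drain: ½ k_p (V_SG − |V_tp|)² = (V_DD − V_SG)/R.
Let x = V_SG − 1.2. Then 183 x² + x − 10.2 = 0, giving x = 0.233 V (positive root), so V_SG = 1.43 V.
I_D = (V_DD − V_SG)/R = (11.4 − 1.43) / 53.8 = 0.185 mA.

V_SG = 1.43 V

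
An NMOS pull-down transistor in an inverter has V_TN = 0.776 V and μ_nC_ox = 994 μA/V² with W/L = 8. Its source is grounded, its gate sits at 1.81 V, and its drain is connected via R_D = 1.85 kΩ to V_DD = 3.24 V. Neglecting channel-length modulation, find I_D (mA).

I_D = 1.63 mA

V_GS = V_G = 1.81 V, so V_ov = 1.81 − 0.776 = 1.03 V.
k_n = μ_nC_ox · (W/L) = 7.952 mA/V².
Assume saturation: I_D = ½ k_n V_ov² = 0.5 × 7.952 × 1.03² = 4.25 mA, giving V_DS = V_DD − I_D R_D = 3.24 − 4.25 × 1.85 = -4.62 V.
But -4.62 V < V_ov = 1.03 V, so the device is actually in triode.
In triode I_D = k_n[V_ov V_DS − ½ V_DS²] and I_D = (V_DD − V_DS)/R_D. Equating: 7.36 V_DS² − 16.21 V_DS + 3.24 = 0, giving V_DS = 0.222 V (the root below V_ov).
I_D = (3.24 − 0.222) / 1.85 = 1.63 mA.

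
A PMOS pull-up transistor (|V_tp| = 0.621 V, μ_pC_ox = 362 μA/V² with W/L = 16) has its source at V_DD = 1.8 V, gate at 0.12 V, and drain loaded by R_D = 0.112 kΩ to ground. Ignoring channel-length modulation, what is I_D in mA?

I_D = 3.25 mA

V_SG = V_DD − V_G = 1.8 − 0.12 = 1.68 V, so V_ov = 1.68 − 0.621 = 1.06 V.
k_p = μ_pC_ox · (W/L) = 5.792 mA/V².
Assume saturation: I_D = ½ k_p V_ov² = 0.5 × 5.792 × 1.06² = 3.25 mA, giving V_SD = V_DD − I_D R_D = 1.8 − 3.25 × 0.112 = 1.44 V.
V_SD = 1.44 V ≥ V_ov = 1.06 V, confirming saturation.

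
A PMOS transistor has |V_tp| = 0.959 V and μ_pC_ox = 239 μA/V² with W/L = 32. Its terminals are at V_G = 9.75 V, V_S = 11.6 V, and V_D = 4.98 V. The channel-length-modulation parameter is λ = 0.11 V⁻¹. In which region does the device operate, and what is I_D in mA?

V_SG = V_S − V_G = 11.6 − 9.75 = 1.85 V; V_SD = V_S − V_D = 11.6 − 4.98 = 6.62 V.
k_p = μ_pC_ox · (W/L) = 7.648 mA/V².
V_ov = V_SG − |V_tp| = 1.85 − 0.959 = 0.891 V.
Since V_SD = 6.62 V ≥ V_ov = 0.891 V, the device is in saturation.
I_D = ½ k_p V_ov² (1 + λ V_SD) = 0.5 × 7.648 × 0.891² × (1 + 0.11 × 6.62) = 5.25 mA.

Saturation; I_D = 5.25 mA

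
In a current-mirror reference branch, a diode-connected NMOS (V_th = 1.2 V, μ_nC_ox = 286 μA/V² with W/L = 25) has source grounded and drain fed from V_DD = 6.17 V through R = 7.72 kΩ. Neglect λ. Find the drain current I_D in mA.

With gate tied to drain, V_GS = V_DS ≥ V_GS − V_th, so the device is in saturation.
k_n = μ_nC_ox · (W/L) = 7.15 mA/V².
KCL at the drain: ½ k_n (V_GS − V_th)² = (V_DD − V_GS)/R.
Let x = V_GS − 1.2. Then 27.6 x² + x − 4.97 = 0, giving x = 0.407 V (positive root), so V_GS = 1.61 V.
I_D = (V_DD − V_GS)/R = (6.17 − 1.61) / 7.72 = 0.591 mA.

I_D = 0.591 mA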